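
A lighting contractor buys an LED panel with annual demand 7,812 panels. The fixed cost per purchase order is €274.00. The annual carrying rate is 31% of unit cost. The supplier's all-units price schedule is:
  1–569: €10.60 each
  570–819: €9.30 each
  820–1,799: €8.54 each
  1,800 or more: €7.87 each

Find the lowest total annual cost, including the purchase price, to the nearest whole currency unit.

TC* ≈ €64,865

Holding cost per unit per year at price C is H = 0.31·C.
For each price level, check whether its EOQ is feasible; otherwise the best quantity at that price is the breakpoint.
Tier 1 (€10.60): EOQ = 1141.4 exceeds tier's upper bound 569, so this tier is dominated.
Tier 2 (€9.30): EOQ = 1218.6 exceeds tier's upper bound 819, so this tier is dominated.
EOQ at €8.54 = 1271.6 (feasible in tier 3): TC = 7,812×€8.54 + (7,812/1271.6)×274 + (1271.6/2)×0.31×€8.54 = €70,081.00.
EOQ at €7.87 = 1324.7 < 1800, so use break Q=1800: TC = 7,812×€7.87 + (7,812/1800.0)×274 + (1800.0/2)×0.31×€7.87 = €64,865.33.
Lowest total cost among the candidates is at Q = 1800.0.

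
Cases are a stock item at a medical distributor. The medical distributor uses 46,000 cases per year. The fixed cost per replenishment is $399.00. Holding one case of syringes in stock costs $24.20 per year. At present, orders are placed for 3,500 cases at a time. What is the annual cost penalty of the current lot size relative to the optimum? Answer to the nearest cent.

EOQ = √(2DS/H) = √(2 × 46,000 × 399 / 24.2) ≈ 1231.61.
Cost at Q* = (D/Q*)S + (Q*/2)H = √(2DSH) ≈ $29,804.93.
Cost at Q = 3,500: (46,000/3,500)×399 + (3,500/2)×24.2 = $5,244.00 + $42,350.00 = $47,594.00.
Excess = $47,594.00 − $29,804.93 = $17,789.07.

Extra cost ≈ $17,789.07 per year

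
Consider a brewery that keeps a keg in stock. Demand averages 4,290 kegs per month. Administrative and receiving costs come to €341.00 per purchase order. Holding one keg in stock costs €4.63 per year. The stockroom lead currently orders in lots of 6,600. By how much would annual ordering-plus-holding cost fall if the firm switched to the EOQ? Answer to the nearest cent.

Extra cost ≈ €5,189.04 per year

Annual demand D = 4,290 × 12 = 51,480.
EOQ = √(2DS/H) = √(2 × 51,480 × 341 / 4.63) ≈ 2753.73.
Cost at Q* = (D/Q*)S + (Q*/2)H = √(2DSH) ≈ €12,749.76.
Cost at Q = 6,600: (51,480/6,600)×341 + (6,600/2)×4.63 = €2,659.80 + €15,279.00 = €17,938.80.
Excess = €17,938.80 − €12,749.76 = €5,189.04.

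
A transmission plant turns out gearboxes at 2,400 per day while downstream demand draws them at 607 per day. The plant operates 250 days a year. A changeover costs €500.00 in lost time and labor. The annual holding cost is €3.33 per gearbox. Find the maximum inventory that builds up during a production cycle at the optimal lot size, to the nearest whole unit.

I_max ≈ 5,835 gearboxes

Annual demand D = 607 × 250 = 151,750.
Production build-up factor (1 − d/p) = 1 − 607/2,400 = 0.7471.
Q* = √(2DS / (H(1 − d/p))) = √(2 × 151,750 × 500 / (3.33 × 0.7471)).
= √(151,750,000 / 2.4878) ≈ 7810.120.
Maximum inventory = Q*(1 − d/p) = 7810.120 × 0.7471 ≈ 5834.811.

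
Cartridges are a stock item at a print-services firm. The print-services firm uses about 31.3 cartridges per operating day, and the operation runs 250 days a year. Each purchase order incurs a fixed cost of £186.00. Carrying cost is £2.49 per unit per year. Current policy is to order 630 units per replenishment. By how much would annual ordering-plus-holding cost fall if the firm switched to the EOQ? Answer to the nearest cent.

Extra cost ≈ £402.35 per year

Annual demand D = 31.3 × 250 = 7,825.
EOQ = √(2DS/H) = √(2 × 7,825 × 186 / 2.49) ≈ 1081.22.
Cost at Q* = (D/Q*)S + (Q*/2)H = √(2DSH) ≈ £2,692.24.
Cost at Q = 630: (7,825/630)×186 + (630/2)×2.49 = £2,310.24 + £784.35 = £3,094.59.
Excess = £3,094.59 − £2,692.24 = £402.35.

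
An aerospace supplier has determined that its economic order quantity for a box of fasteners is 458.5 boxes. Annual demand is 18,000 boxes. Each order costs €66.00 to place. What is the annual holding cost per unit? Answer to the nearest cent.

H ≈ €11.30

Squaring Q* = √(2DS/H) gives Q*² = 2DS/H.
From Q* = √(2DS/H): H = 2DS / Q*² = 2 × 18,000 × 66 / 458.5² = 11.3023.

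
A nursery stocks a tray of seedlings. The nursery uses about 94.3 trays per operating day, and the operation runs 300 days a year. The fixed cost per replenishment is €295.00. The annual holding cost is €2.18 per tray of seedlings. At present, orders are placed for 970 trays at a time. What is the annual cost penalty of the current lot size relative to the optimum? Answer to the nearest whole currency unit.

Extra cost ≈ €3,629 per year

Annual demand D = 94.3 × 300 = 28,290.
EOQ = √(2DS/H) = √(2 × 28,290 × 295 / 2.18) ≈ 2767.03.
Cost at Q* = (D/Q*)S + (Q*/2)H = √(2DSH) ≈ €6,032.13.
Cost at Q = 970: (28,290/970)×295 + (970/2)×2.18 = €8,603.66 + €1,057.30 = €9,660.96.
Excess = €9,660.96 − €6,032.13 = €3,628.83.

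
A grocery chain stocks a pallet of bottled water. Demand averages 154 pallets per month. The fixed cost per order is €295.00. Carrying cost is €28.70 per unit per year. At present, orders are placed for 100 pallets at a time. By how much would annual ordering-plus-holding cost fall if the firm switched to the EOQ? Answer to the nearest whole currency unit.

Extra cost ≈ €1,293 per year

Annual demand D = 154 × 12 = 1,848.
EOQ = √(2DS/H) = √(2 × 1,848 × 295 / 28.7) ≈ 194.91.
Cost at Q* = (D/Q*)S + (Q*/2)H = √(2DSH) ≈ €5,593.94.
Cost at Q = 100: (1,848/100)×295 + (100/2)×28.7 = €5,451.60 + €1,435.00 = €6,886.60.
Excess = €6,886.60 − €5,593.94 = €1,292.66.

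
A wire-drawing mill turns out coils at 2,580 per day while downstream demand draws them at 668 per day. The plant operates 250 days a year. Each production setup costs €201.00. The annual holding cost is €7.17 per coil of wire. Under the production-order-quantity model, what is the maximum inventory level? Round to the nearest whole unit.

I_max ≈ 2,634 coils

Annual demand D = 668 × 250 = 167,000.
Production build-up factor (1 − d/p) = 1 − 668/2,580 = 0.7411.
Q* = √(2DS / (H(1 − d/p))) = √(2 × 167,000 × 201 / (7.17 × 0.7411)).
= √(67,134,000 / 5.3136) ≈ 3554.492.
Maximum inventory = Q*(1 − d/p) = 3554.492 × 0.7411 ≈ 2634.182.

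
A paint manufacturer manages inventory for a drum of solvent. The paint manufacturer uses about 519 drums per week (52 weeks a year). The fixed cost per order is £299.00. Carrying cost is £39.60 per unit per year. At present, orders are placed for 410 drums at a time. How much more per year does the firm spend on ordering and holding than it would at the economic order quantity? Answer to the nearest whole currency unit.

Extra cost ≈ £2,519 per year

Annual demand D = 519 × 52 = 26,988.
EOQ = √(2DS/H) = √(2 × 26,988 × 299 / 39.6) ≈ 638.39.
Cost at Q* = (D/Q*)S + (Q*/2)H = √(2DSH) ≈ £25,280.38.
Cost at Q = 410: (26,988/410)×299 + (410/2)×39.6 = £19,681.49 + £8,118.00 = £27,799.49.
Excess = £27,799.49 − £25,280.38 = £2,519.12.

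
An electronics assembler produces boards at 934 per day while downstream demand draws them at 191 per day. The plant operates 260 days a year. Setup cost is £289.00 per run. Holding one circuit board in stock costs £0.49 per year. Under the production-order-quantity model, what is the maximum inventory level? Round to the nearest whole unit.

I_max ≈ 6,826 boards

Annual demand D = 191 × 260 = 49,660.
Production build-up factor (1 − d/p) = 1 − 191/934 = 0.7955.
Q* = √(2DS / (H(1 − d/p))) = √(2 × 49,660 × 289 / (0.49 × 0.7955)).
= √(28,703,480 / 0.3898) ≈ 8581.205.
Maximum inventory = Q*(1 − d/p) = 8581.205 × 0.7955 ≈ 6826.376.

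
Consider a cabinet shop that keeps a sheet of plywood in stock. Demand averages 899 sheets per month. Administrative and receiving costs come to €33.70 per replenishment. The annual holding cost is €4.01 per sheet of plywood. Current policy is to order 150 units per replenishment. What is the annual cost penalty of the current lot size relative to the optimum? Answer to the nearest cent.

Annual demand D = 899 × 12 = 10,788.
EOQ = √(2DS/H) = √(2 × 10,788 × 33.7 / 4.01) ≈ 425.82.
Cost at Q* = (D/Q*)S + (Q*/2)H = √(2DSH) ≈ €1,707.55.
Cost at Q = 150: (10,788/150)×33.7 + (150/2)×4.01 = €2,423.70 + €300.75 = €2,724.45.
Excess = €2,724.45 − €1,707.55 = €1,016.91.

Extra cost ≈ €1,016.91 per year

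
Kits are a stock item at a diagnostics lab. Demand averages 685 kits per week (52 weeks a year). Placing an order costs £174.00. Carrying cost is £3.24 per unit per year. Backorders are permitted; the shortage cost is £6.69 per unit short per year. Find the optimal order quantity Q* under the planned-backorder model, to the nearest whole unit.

Annual demand D = 685 × 52 = 35,620.
With planned backorders, Q* = √(2DS/H) · √((H+B)/B).
√(2DS/H) = √(2 × 35,620 × 174 / 3.24) = 1955.978.
√((H+B)/B) = √((3.24+6.69)/6.69) = 1.2183.
Q* ≈ 2383.009.

Q* ≈ 2,383 kits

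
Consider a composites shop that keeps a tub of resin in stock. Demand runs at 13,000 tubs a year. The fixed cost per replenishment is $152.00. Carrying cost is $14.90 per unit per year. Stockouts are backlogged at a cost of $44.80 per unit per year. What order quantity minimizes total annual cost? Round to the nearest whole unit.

With planned backorders, Q* = √(2DS/H) · √((H+B)/B).
√(2DS/H) = √(2 × 13,000 × 152 / 14.9) = 515.010.
√((H+B)/B) = √((14.9+44.8)/44.8) = 1.1544.
Q* ≈ 594.516.

Q* ≈ 595 tubs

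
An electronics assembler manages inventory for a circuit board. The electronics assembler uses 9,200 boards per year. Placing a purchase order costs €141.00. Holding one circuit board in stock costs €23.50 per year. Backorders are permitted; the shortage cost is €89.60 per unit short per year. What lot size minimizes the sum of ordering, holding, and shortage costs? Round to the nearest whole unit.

With planned backorders, Q* = √(2DS/H) · √((H+B)/B).
√(2DS/H) = √(2 × 9,200 × 141 / 23.5) = 332.265.
√((H+B)/B) = √((23.5+89.6)/89.6) = 1.1235.
Q* ≈ 373.303.

Q* ≈ 373 boards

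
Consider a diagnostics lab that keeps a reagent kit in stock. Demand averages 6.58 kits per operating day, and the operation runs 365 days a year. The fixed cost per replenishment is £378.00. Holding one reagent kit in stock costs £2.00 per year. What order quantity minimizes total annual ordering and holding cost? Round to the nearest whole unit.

Annual demand D = 6.58 × 365 = 2,401.7.
EOQ = √(2DS / H) = √(2 × 2,401.7 × 378 / 2).
= √(1,815,685.2 / 2) = √907,842.6 ≈ 952.808.

Q* ≈ 953 kits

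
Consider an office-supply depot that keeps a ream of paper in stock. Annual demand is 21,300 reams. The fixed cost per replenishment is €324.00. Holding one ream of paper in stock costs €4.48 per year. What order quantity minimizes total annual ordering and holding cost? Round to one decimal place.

EOQ = √(2DS / H) = √(2 × 21,300 × 324 / 4.48).
= √(13,802,400 / 4.48) = √3,080,892.8571 ≈ 1755.247.

Q* ≈ 1,755.2 reams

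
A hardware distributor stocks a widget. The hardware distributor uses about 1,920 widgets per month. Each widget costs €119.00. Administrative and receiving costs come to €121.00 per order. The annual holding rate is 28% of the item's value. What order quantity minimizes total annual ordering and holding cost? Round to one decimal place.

Q* ≈ 409.1 widgets

Annual demand D = 1,920 × 12 = 23,040.
Holding cost H = 0.28 × €119.00 = €33.3200 per unit per year.
EOQ = √(2DS / H) = √(2 × 23,040 × 121 / 33.32).
= √(5,575,680 / 33.32) = √167,337.3349 ≈ 409.069.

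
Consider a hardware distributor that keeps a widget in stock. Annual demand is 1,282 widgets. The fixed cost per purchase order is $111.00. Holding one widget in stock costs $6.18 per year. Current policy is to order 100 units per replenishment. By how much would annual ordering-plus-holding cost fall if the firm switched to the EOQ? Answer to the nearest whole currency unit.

Extra cost ≈ $406 per year

EOQ = √(2DS/H) = √(2 × 1,282 × 111 / 6.18) ≈ 214.60.
Cost at Q* = (D/Q*)S + (Q*/2)H = √(2DSH) ≈ $1,326.22.
Cost at Q = 100: (1,282/100)×111 + (100/2)×6.18 = $1,423.02 + $309.00 = $1,732.02.
Excess = $1,732.02 − $1,326.22 = $405.80.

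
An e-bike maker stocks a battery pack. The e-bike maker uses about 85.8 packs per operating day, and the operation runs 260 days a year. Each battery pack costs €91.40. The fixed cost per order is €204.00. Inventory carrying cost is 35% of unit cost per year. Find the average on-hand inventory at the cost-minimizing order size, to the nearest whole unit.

Annual demand D = 85.8 × 260 = 22,308.
Holding cost H = 0.35 × €91.40 = €31.9900 per unit per year.
EOQ = √(2DS/H) = √(2 × 22,308 × 204 / 31.99) ≈ 533.40.
Average inventory = Q*/2 ≈ 533.40 / 2 = 266.700.

Average inventory ≈ 267 packs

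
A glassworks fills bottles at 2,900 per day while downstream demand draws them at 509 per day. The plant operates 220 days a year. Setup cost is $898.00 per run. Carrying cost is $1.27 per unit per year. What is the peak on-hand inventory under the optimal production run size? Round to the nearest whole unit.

Annual demand D = 509 × 220 = 111,980.
Production build-up factor (1 − d/p) = 1 − 509/2,900 = 0.8245.
Q* = √(2DS / (H(1 − d/p))) = √(2 × 111,980 × 898 / (1.27 × 0.8245)).
= √(201,116,080 / 1.0471) ≈ 13858.963.
Maximum inventory = Q*(1 − d/p) = 13858.963 × 0.8245 ≈ 11426.476.

I_max ≈ 11,426 bottles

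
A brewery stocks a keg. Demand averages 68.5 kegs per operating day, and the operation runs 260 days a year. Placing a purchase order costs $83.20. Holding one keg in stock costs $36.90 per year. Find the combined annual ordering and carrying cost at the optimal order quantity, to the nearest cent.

Annual demand D = 68.5 × 260 = 17,810.
EOQ = √(2DS/H) = √(2 × 17,810 × 83.2 / 36.9) ≈ 283.40.
At Q*, ordering cost (D/Q*)S equals holding cost (Q*/2)H, each = √(DSH/2).
Minimum total = √(2DSH) = √(2 × 17,810 × 83.2 × 36.9) ≈ 10457.354.

TC* ≈ $10,457.35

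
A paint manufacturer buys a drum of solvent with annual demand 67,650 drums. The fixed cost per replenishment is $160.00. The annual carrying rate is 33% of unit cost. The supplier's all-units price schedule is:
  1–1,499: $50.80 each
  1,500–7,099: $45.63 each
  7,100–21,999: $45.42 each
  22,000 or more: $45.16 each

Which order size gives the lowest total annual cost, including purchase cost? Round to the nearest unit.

Q* ≈ 1,500 drums

Holding cost per unit per year at price C is H = 0.33·C.
For each price level, check whether its EOQ is feasible; otherwise the best quantity at that price is the breakpoint.
EOQ at $50.80 = 1136.4 (feasible in tier 1): TC = 67,650×$50.80 + (67,650/1136.4)×160 + (1136.4/2)×0.33×$50.80 = $3,455,670.12.
EOQ at $45.63 = 1199.0 < 1500, so use break Q=1500: TC = 67,650×$45.63 + (67,650/1500.0)×160 + (1500.0/2)×0.33×$45.63 = $3,105,378.92.
EOQ at $45.42 = 1201.8 < 7100, so use break Q=7100: TC = 67,650×$45.42 + (67,650/7100.0)×160 + (7100.0/2)×0.33×$45.42 = $3,127,397.04.
EOQ at $45.16 = 1205.2 < 22000, so use break Q=22000: TC = 67,650×$45.16 + (67,650/22000.0)×160 + (22000.0/2)×0.33×$45.16 = $3,219,496.80.
Lowest total cost is $3,105,378.92 at Q = 1500.0.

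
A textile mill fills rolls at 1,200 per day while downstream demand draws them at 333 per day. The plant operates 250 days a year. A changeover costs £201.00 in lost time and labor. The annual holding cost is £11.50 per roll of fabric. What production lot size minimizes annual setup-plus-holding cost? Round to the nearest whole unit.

Q* ≈ 2,007 rolls

Annual demand D = 333 × 250 = 83,250.
Production build-up factor (1 − d/p) = 1 − 333/1,200 = 0.7225.
Q* = √(2DS / (H(1 − d/p))) = √(2 × 83,250 × 201 / (11.5 × 0.7225)).
= √(33,466,500 / 8.3087) ≈ 2006.953.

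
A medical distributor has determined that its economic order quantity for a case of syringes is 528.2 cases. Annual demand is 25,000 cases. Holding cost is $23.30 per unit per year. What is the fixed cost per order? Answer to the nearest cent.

S ≈ $130.01

Squaring Q* = √(2DS/H) gives Q*² = 2DS/H.
From Q* = √(2DS/H): S = Q*²H / (2D) = 528.2² × 23.3 / (2 × 25,000) = 130.0118.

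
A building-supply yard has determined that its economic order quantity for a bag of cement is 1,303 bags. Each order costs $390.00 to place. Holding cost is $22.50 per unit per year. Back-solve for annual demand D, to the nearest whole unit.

Squaring Q* = √(2DS/H) gives Q*² = 2DS/H.
From Q* = √(2DS/H): D = Q*²H / (2S) = 1,303² × 22.5 / (2 × 390) = 48975.260.

D ≈ 48,975 bags per year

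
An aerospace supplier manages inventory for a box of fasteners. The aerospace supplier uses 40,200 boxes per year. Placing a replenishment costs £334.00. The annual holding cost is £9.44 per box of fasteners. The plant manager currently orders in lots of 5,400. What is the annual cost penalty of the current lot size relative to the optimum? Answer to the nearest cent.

Extra cost ≈ £12,052.82 per year

EOQ = √(2DS/H) = √(2 × 40,200 × 334 / 9.44) ≈ 1686.61.
Cost at Q* = (D/Q*)S + (Q*/2)H = √(2DSH) ≈ £15,921.62.
Cost at Q = 5,400: (40,200/5,400)×334 + (5,400/2)×9.44 = £2,486.44 + £25,488.00 = £27,974.44.
Excess = £27,974.44 − £15,921.62 = £12,052.82.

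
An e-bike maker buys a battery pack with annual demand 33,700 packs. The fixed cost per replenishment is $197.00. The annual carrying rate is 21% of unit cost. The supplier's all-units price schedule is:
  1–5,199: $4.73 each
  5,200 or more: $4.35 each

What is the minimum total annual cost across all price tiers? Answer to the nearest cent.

TC* ≈ $150,246.81

Holding cost per unit per year at price C is H = 0.21·C.
Candidates are each tier's EOQ (if it falls in that tier) and each price-break quantity.
EOQ at $4.73 = 3656.1 (feasible in tier 1): TC = 33,700×$4.73 + (33,700/3656.1)×197 + (3656.1/2)×0.21×$4.73 = $163,032.64.
EOQ at $4.35 = 3812.5 < 5200, so use break Q=5200: TC = 33,700×$4.35 + (33,700/5200.0)×197 + (5200.0/2)×0.21×$4.35 = $150,246.81.
Lowest total cost among the candidates is at Q = 5200.0.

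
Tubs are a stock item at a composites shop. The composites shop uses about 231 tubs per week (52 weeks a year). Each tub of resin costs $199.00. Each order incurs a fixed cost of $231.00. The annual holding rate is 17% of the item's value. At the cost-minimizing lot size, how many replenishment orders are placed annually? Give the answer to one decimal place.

N ≈ 29.7 orders per year

Annual demand D = 231 × 52 = 12,012.
Holding cost H = 0.17 × $199.00 = $33.8300 per unit per year.
Q* = √(2DS/H) = √(2 × 12,012 × 231 / 33.83) ≈ 405.02.
Orders per year = D / Q* = 12,012 / 405.02 ≈ 29.658.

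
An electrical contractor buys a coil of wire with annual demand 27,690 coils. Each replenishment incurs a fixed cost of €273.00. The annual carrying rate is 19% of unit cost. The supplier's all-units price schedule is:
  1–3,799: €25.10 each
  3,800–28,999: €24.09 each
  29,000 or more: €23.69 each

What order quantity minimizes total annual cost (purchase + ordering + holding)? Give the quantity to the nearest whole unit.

Holding cost per unit per year at price C is H = 0.19·C.
For each price level, check whether its EOQ is feasible; otherwise the best quantity at that price is the breakpoint.
EOQ at €25.10 = 1780.5 (feasible in tier 1): TC = 27,690×€25.10 + (27,690/1780.5)×273 + (1780.5/2)×0.19×€25.10 = €703,510.25.
EOQ at €24.09 = 1817.5 < 3800, so use break Q=3800: TC = 27,690×€24.09 + (27,690/3800.0)×273 + (3800.0/2)×0.19×€24.09 = €677,737.90.
EOQ at €23.69 = 1832.7 < 29000, so use break Q=29000: TC = 27,690×€23.69 + (27,690/29000.0)×273 + (29000.0/2)×0.19×€23.69 = €721,502.72.
Lowest total cost is €677,737.90 at Q = 3800.0.

Q* ≈ 3,800 coils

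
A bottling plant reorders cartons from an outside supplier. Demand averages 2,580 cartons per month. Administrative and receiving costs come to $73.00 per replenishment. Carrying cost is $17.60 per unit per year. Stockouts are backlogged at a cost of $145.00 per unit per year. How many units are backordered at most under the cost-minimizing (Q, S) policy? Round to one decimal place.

S* ≈ 58.1 cartons

Annual demand D = 2,580 × 12 = 30,960.
With planned backorders, Q* = √(2DS/H) · √((H+B)/B).
√(2DS/H) = √(2 × 30,960 × 73 / 17.6) = 506.781.
√((H+B)/B) = √((17.6+145)/145) = 1.0590.
Q* ≈ 536.657.
S* = Q* · H/(H+B) = 536.657 × 17.6/162.6 ≈ 58.088.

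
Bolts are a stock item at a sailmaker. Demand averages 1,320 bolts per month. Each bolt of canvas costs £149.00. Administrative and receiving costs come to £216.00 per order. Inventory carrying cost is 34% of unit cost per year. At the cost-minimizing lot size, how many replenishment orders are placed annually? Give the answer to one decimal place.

N ≈ 43.1 orders per year

Annual demand D = 1,320 × 12 = 15,840.
Holding cost H = 0.34 × £149.00 = £50.6600 per unit per year.
Q* = √(2DS/H) = √(2 × 15,840 × 216 / 50.66) ≈ 367.52.
Orders per year = D / Q* = 15,840 / 367.52 ≈ 43.099.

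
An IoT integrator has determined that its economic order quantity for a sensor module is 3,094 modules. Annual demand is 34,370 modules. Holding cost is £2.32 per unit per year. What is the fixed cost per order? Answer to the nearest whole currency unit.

S ≈ £323

Invert the EOQ relation Q*² = 2DS/H.
From Q* = √(2DS/H): S = Q*²H / (2D) = 3,094² × 2.32 / (2 × 34,370) = 323.0867.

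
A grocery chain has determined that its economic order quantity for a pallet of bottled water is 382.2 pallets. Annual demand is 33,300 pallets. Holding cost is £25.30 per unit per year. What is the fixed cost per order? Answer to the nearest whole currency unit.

S ≈ £55

The basic EOQ model gives Q* = √(2DS/H); rearrange for the unknown.
From Q* = √(2DS/H): S = Q*²H / (2D) = 382.2² × 25.3 / (2 × 33,300) = 55.4917.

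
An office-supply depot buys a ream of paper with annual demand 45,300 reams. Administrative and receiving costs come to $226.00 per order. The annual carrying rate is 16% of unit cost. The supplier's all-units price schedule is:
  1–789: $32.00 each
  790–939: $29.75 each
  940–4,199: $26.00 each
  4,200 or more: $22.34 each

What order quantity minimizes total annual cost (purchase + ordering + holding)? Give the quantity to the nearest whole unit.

Q* ≈ 4,200 reams

Holding cost per unit per year at price C is H = 0.16·C.
For each price level, check whether its EOQ is feasible; otherwise the best quantity at that price is the breakpoint.
Tier 1 ($32.00): EOQ = 1999.8 exceeds tier's upper bound 789, so this tier is dominated.
Tier 2 ($29.75): EOQ = 2074.0 exceeds tier's upper bound 939, so this tier is dominated.
EOQ at $26.00 = 2218.6 (feasible in tier 3): TC = 45,300×$26.00 + (45,300/2218.6)×226 + (2218.6/2)×0.16×$26.00 = $1,187,029.22.
EOQ at $22.34 = 2393.4 < 4200, so use break Q=4200: TC = 45,300×$22.34 + (45,300/4200.0)×226 + (4200.0/2)×0.16×$22.34 = $1,021,945.81.
Lowest total cost is $1,021,945.81 at Q = 4200.0.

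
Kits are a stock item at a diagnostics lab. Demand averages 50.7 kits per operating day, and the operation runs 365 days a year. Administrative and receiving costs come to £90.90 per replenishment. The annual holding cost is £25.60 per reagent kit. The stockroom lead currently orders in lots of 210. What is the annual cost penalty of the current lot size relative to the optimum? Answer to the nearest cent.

Annual demand D = 50.7 × 365 = 18,505.5.
EOQ = √(2DS/H) = √(2 × 18,505.5 × 90.9 / 25.6) ≈ 362.52.
Cost at Q* = (D/Q*)S + (Q*/2)H = √(2DSH) ≈ £9,280.41.
Cost at Q = 210: (18,505.5/210)×90.9 + (210/2)×25.6 = £8,010.24 + £2,688.00 = £10,698.24.
Excess = £10,698.24 − £9,280.41 = £1,417.82.

Extra cost ≈ £1,417.82 per year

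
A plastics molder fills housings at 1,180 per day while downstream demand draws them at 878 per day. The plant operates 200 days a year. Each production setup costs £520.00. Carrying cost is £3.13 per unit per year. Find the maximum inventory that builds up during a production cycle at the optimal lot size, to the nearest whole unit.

I_max ≈ 3,864 housings

Annual demand D = 878 × 200 = 175,600.
Production build-up factor (1 − d/p) = 1 − 878/1,180 = 0.2559.
Q* = √(2DS / (H(1 − d/p))) = √(2 × 175,600 × 520 / (3.13 × 0.2559)).
= √(182,624,000 / 0.8011) ≈ 15098.865.
Maximum inventory = Q*(1 − d/p) = 15098.865 × 0.2559 ≈ 3864.286.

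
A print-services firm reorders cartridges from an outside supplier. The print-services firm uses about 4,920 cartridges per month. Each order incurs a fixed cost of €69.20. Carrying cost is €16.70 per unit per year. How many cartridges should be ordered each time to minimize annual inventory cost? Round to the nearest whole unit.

Annual demand D = 4,920 × 12 = 59,040.
EOQ = √(2DS / H) = √(2 × 59,040 × 69.2 / 16.7).
= √(8,171,136 / 16.7) = √489,289.5808 ≈ 699.492.

Q* ≈ 699 cartridges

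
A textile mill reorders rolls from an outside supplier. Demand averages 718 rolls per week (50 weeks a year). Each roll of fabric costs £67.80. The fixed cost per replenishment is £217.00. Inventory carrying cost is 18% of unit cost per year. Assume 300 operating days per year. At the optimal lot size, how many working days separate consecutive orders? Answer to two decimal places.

T ≈ 9.44 days

Annual demand D = 718 × 50 = 35,900.
Holding cost H = 0.18 × £67.80 = £12.2040 per unit per year.
The optimal lot size = √(2DS/H) = √(2 × 35,900 × 217 / 12.204) ≈ 1129.90.
Cycle time = Q*/D × 300 = 1129.90 / 35,900 × 300 ≈ 9.442 days.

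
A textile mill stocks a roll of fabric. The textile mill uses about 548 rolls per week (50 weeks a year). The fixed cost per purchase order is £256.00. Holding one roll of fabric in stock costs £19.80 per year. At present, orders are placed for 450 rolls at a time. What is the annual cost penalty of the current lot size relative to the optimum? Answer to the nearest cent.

Extra cost ≈ £3,376.12 per year

Annual demand D = 548 × 50 = 27,400.
EOQ = √(2DS/H) = √(2 × 27,400 × 256 / 19.8) ≈ 841.74.
Cost at Q* = (D/Q*)S + (Q*/2)H = √(2DSH) ≈ £16,666.44.
Cost at Q = 450: (27,400/450)×256 + (450/2)×19.8 = £15,587.56 + £4,455.00 = £20,042.56.
Excess = £20,042.56 − £16,666.44 = £3,376.12.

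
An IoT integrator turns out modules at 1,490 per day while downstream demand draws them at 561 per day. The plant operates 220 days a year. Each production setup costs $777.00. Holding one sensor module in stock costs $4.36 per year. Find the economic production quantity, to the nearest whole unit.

Q* ≈ 8,400 modules

Annual demand D = 561 × 220 = 123,420.
Production build-up factor (1 − d/p) = 1 − 561/1,490 = 0.6235.
Q* = √(2DS / (H(1 − d/p))) = √(2 × 123,420 × 777 / (4.36 × 0.6235)).
= √(191,794,680 / 2.7184) ≈ 8399.633.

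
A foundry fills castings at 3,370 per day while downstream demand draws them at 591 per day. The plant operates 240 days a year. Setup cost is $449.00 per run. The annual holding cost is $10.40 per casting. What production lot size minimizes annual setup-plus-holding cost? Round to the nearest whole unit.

Q* ≈ 3,854 castings

Annual demand D = 591 × 240 = 141,840.
Production build-up factor (1 − d/p) = 1 − 591/3,370 = 0.8246.
Q* = √(2DS / (H(1 − d/p))) = √(2 × 141,840 × 449 / (10.4 × 0.8246)).
= √(127,372,320 / 8.5761) ≈ 3853.821.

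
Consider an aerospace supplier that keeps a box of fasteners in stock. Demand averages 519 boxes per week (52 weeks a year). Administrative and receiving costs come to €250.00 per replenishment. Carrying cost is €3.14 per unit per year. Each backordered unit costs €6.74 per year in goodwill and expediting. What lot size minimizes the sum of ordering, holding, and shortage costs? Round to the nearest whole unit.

Annual demand D = 519 × 52 = 26,988.
With planned backorders, Q* = √(2DS/H) · √((H+B)/B).
√(2DS/H) = √(2 × 26,988 × 250 / 3.14) = 2073.030.
√((H+B)/B) = √((3.14+6.74)/6.74) = 1.2107.
Q* ≈ 2509.886.

Q* ≈ 2,510 boxes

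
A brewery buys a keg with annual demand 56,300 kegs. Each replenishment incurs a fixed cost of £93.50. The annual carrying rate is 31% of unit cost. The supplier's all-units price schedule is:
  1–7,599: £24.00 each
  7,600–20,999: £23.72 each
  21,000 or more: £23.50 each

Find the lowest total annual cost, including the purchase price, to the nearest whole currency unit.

Holding cost per unit per year at price C is H = 0.31·C.
Evaluate total cost at each tier's feasible EOQ or, if the EOQ is below the tier, at the tier's minimum quantity.
EOQ at £24.00 = 1189.6 (feasible in tier 1): TC = 56,300×£24.00 + (56,300/1189.6)×93.5 + (1189.6/2)×0.31×£24.00 = £1,360,050.37.
EOQ at £23.72 = 1196.6 < 7600, so use break Q=7600: TC = 56,300×£23.72 + (56,300/7600.0)×93.5 + (7600.0/2)×0.31×£23.72 = £1,364,070.80.
EOQ at £23.50 = 1202.2 < 21000, so use break Q=21000: TC = 56,300×£23.50 + (56,300/21000.0)×93.5 + (21000.0/2)×0.31×£23.50 = £1,399,793.17.
Lowest total cost among the candidates is at Q = 1189.6.

TC* ≈ £1,360,050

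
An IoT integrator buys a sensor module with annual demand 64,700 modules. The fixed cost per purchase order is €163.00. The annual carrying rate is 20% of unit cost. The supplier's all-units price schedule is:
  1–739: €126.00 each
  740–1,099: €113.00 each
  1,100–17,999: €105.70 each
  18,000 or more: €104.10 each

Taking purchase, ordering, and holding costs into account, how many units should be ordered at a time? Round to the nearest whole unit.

Holding cost per unit per year at price C is H = 0.20·C.
For each price level, check whether its EOQ is feasible; otherwise the best quantity at that price is the breakpoint.
Tier 1 (€126.00): EOQ = 914.9 exceeds tier's upper bound 739, so this tier is dominated.
EOQ at €113.00 = 966.1 (feasible in tier 2): TC = 64,700×€113.00 + (64,700/966.1)×163 + (966.1/2)×0.20×€113.00 = €7,332,933.09.
EOQ at €105.70 = 998.9 < 1100, so use break Q=1100: TC = 64,700×€105.70 + (64,700/1100.0)×163 + (1100.0/2)×0.20×€105.70 = €6,860,004.36.
EOQ at €104.10 = 1006.5 < 18000, so use break Q=18000: TC = 64,700×€104.10 + (64,700/18000.0)×163 + (18000.0/2)×0.20×€104.10 = €6,923,235.89.
Lowest total cost is €6,860,004.36 at Q = 1100.0.

Q* ≈ 1,100 modules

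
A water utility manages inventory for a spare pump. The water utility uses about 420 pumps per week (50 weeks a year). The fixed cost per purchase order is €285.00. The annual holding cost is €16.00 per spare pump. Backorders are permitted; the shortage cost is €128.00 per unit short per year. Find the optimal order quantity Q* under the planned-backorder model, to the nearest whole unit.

Q* ≈ 917 pumps

Annual demand D = 420 × 50 = 21,000.
With planned backorders, Q* = √(2DS/H) · √((H+B)/B).
√(2DS/H) = √(2 × 21,000 × 285 / 16) = 864.942.
√((H+B)/B) = √((16+128)/128) = 1.0607.
Q* ≈ 917.410.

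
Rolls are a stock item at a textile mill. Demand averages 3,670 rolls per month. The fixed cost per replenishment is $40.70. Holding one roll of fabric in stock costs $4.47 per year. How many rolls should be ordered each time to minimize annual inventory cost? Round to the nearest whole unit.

Annual demand D = 3,670 × 12 = 44,040.
EOQ = √(2DS / H) = √(2 × 44,040 × 40.7 / 4.47).
= √(3,584,856 / 4.47) = √801,981.2081 ≈ 895.534.

Q* ≈ 896 rolls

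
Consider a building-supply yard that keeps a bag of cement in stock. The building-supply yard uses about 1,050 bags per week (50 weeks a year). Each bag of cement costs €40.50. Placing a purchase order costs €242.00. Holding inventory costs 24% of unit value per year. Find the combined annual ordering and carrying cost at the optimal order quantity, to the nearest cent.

TC* ≈ €15,715.76

Annual demand D = 1,050 × 50 = 52,500.
Holding cost H = 0.24 × €40.50 = €9.7200 per unit per year.
Q* = √(2DS/H) = √(2 × 52,500 × 242 / 9.72) ≈ 1616.85.
At Q*, ordering cost (D/Q*)S equals holding cost (Q*/2)H, each = √(DSH/2).
Minimum total = √(2DSH) = √(2 × 52,500 × 242 × 9.72) ≈ 15715.763.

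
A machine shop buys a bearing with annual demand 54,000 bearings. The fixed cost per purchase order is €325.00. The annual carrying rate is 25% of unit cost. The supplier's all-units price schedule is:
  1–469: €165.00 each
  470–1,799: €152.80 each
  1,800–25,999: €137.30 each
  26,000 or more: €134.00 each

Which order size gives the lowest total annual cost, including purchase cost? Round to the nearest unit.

Q* ≈ 1,800 bearings

Holding cost per unit per year at price C is H = 0.25·C.
Candidates are each tier's EOQ (if it falls in that tier) and each price-break quantity.
Tier 1 (€165.00): EOQ = 922.4 exceeds tier's upper bound 469, so this tier is dominated.
EOQ at €152.80 = 958.6 (feasible in tier 2): TC = 54,000×€152.80 + (54,000/958.6)×325 + (958.6/2)×0.25×€152.80 = €8,287,817.21.
EOQ at €137.30 = 1011.2 < 1800, so use break Q=1800: TC = 54,000×€137.30 + (54,000/1800.0)×325 + (1800.0/2)×0.25×€137.30 = €7,454,842.50.
EOQ at €134.00 = 1023.6 < 26000, so use break Q=26000: TC = 54,000×€134.00 + (54,000/26000.0)×325 + (26000.0/2)×0.25×€134.00 = €7,672,175.00.
Lowest total cost is €7,454,842.50 at Q = 1800.0.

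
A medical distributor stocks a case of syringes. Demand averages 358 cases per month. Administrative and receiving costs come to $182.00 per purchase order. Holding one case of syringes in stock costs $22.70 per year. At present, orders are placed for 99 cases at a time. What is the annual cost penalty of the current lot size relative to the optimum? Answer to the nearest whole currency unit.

Extra cost ≈ $3,063 per year

Annual demand D = 358 × 12 = 4,296.
EOQ = √(2DS/H) = √(2 × 4,296 × 182 / 22.7) ≈ 262.46.
Cost at Q* = (D/Q*)S + (Q*/2)H = √(2DSH) ≈ $5,957.93.
Cost at Q = 99: (4,296/99)×182 + (99/2)×22.7 = $7,897.70 + $1,123.65 = $9,021.35.
Excess = $9,021.35 − $5,957.93 = $3,063.41.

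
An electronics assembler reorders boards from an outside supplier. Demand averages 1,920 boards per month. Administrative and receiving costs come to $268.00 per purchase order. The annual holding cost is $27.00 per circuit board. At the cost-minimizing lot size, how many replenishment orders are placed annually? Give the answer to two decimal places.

N ≈ 34.07 orders per year

Annual demand D = 1,920 × 12 = 23,040.
The optimal lot size = √(2DS/H) = √(2 × 23,040 × 268 / 27) ≈ 676.30.
Orders per year = D / Q* = 23,040 / 676.30 ≈ 34.068.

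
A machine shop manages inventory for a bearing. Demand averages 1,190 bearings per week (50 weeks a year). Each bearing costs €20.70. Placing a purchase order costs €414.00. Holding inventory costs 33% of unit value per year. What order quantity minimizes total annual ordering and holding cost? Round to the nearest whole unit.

Annual demand D = 1,190 × 50 = 59,500.
Holding cost H = 0.33 × €20.70 = €6.8310 per unit per year.
EOQ = √(2DS / H) = √(2 × 59,500 × 414 / 6.831).
= √(49,266,000 / 6.831) = √7,212,121.2121 ≈ 2685.539.

Q* ≈ 2,686 bearings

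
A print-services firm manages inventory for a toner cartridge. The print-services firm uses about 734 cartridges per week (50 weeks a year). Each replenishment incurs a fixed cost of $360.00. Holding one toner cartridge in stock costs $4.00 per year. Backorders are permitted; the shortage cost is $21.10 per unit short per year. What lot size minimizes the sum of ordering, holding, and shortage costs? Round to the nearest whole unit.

Q* ≈ 2,803 cartridges

Annual demand D = 734 × 50 = 36,700.
With planned backorders, Q* = √(2DS/H) · √((H+B)/B).
√(2DS/H) = √(2 × 36,700 × 360 / 4) = 2570.214.
√((H+B)/B) = √((4+21.1)/21.1) = 1.0907.
Q* ≈ 2803.270.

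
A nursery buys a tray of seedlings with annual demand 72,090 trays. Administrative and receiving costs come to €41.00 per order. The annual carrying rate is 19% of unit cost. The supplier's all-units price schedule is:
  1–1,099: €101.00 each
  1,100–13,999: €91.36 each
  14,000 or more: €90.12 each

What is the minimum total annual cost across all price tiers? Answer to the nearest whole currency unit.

TC* ≈ €6,598,377

Holding cost per unit per year at price C is H = 0.19·C.
Candidates are each tier's EOQ (if it falls in that tier) and each price-break quantity.
EOQ at €101.00 = 555.0 (feasible in tier 1): TC = 72,090×€101.00 + (72,090/555.0)×41 + (555.0/2)×0.19×€101.00 = €7,291,740.79.
EOQ at €91.36 = 583.6 < 1100, so use break Q=1100: TC = 72,090×€91.36 + (72,090/1100.0)×41 + (1100.0/2)×0.19×€91.36 = €6,598,376.51.
EOQ at €90.12 = 587.6 < 14000, so use break Q=14000: TC = 72,090×€90.12 + (72,090/14000.0)×41 + (14000.0/2)×0.19×€90.12 = €6,616,821.52.
Lowest total cost among the candidates is at Q = 1100.0.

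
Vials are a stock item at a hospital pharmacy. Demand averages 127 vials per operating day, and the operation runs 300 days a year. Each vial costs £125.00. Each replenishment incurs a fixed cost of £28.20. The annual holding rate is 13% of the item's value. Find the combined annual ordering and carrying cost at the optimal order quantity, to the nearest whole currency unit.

Annual demand D = 127 × 300 = 38,100.
Holding cost H = 0.13 × £125.00 = £16.2500 per unit per year.
Q* = √(2DS/H) = √(2 × 38,100 × 28.2 / 16.25) ≈ 363.64.
At the optimum the two cost components are equal, so total cost = 2·(Q*/2)H = Q*·H.
Minimum total = √(2DSH) = √(2 × 38,100 × 28.2 × 16.25) ≈ 5909.200.

TC* ≈ £5,909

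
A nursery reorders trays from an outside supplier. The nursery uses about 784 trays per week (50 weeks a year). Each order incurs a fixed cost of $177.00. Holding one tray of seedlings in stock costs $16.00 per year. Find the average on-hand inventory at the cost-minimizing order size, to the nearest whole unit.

Average inventory ≈ 466 trays

Annual demand D = 784 × 50 = 39,200.
Q* = √(2DS/H) = √(2 × 39,200 × 177 / 16) ≈ 931.29.
Average inventory = Q*/2 ≈ 931.29 / 2 = 465.645.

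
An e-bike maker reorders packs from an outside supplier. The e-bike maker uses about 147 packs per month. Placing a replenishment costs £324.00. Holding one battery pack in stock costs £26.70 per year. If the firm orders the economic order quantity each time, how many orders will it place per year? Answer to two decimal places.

Annual demand D = 147 × 12 = 1,764.
The optimal lot size = √(2DS/H) = √(2 × 1,764 × 324 / 26.7) ≈ 206.91.
Orders per year = D / Q* = 1,764 / 206.91 ≈ 8.525.

N ≈ 8.53 orders per year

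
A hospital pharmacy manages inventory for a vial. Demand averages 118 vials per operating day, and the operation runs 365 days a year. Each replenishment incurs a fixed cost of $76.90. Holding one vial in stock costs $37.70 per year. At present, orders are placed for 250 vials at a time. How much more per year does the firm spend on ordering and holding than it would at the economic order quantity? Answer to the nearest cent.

Extra cost ≈ $2,157.95 per year

Annual demand D = 118 × 365 = 43,070.
EOQ = √(2DS/H) = √(2 × 43,070 × 76.9 / 37.7) ≈ 419.17.
Cost at Q* = (D/Q*)S + (Q*/2)H = √(2DSH) ≈ $15,802.88.
Cost at Q = 250: (43,070/250)×76.9 + (250/2)×37.7 = $13,248.33 + $4,712.50 = $17,960.83.
Excess = $17,960.83 − $15,802.88 = $2,157.95.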